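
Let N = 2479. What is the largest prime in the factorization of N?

67

2479 = 37 · 67
67 is prime.
So 2479 = 37 · 67; the largest prime factor is 67.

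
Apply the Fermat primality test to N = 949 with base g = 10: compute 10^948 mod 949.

729

10^1 ≡ 10 (mod 949)
10^2 ≡ 10^2 = 100 ≡ 100 (mod 949)
10^4 ≡ 100^2 = 10000 ≡ 510 (mod 949)
10^8 ≡ 510^2 = 260100 ≡ 74 (mod 949)
10^16 ≡ 74^2 = 5476 ≡ 731 (mod 949)
10^32 ≡ 731^2 = 534361 ≡ 74 (mod 949)
10^64 ≡ 74^2 = 5476 ≡ 731 (mod 949)
10^128 ≡ 731^2 = 534361 ≡ 74 (mod 949)
10^256 ≡ 74^2 = 5476 ≡ 731 (mod 949)
10^512 ≡ 731^2 = 534361 ≡ 74 (mod 949)
948 = 512 + 256 + 128 + 32 + 16 + 4 in binary powers of 2.
So 10^948 ≡ 74 · 731 · 74 · 74 · 731 · 510 ≡ 729 (mod 949).
Since 729 ≠ 1, base 10 is a Fermat witness: 949 is composite.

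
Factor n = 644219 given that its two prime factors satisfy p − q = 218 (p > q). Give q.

Since p = q + 218, we have 644219 = q(q + 218), so q² + 218q − 644219 = 0.
Discriminant: 218² + 4·644219 = 47524 + 2576876 = 2624400; √2624400 = 1620.
q = (−218 + 1620)/2 = 701, and p = q + 218 = 919.
Check: 701 · 919 = 644219.

701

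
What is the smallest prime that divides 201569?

201569 is odd.
Digit sum 23, not divisible by 3.
Ends in 9: not divisible by 5.
7: 201569 = 7·28795 + 4
11: 201569 = 11·18324 + 5
13: 201569 = 13·15505 + 4
17: 201569 = 17·11857

17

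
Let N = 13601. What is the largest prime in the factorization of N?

67

13601 = 7 · 1943
1943 = 29 · 67
67 is prime.
So 13601 = 7 · 29 · 67; the largest prime factor is 67.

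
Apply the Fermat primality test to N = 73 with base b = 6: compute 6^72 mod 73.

6^1 ≡ 6 (mod 73)
6^2 ≡ 6^2 = 36 ≡ 36 (mod 73)
6^4 ≡ 36^2 = 1296 ≡ 55 (mod 73)
6^8 ≡ 55^2 = 3025 ≡ 32 (mod 73)
6^16 ≡ 32^2 = 1024 ≡ 2 (mod 73)
6^32 ≡ 2^2 = 4 ≡ 4 (mod 73)
6^64 ≡ 4^2 = 16 ≡ 16 (mod 73)
72 = 64 + 8 in binary powers of 2.
So 6^72 ≡ 16 · 32 ≡ 1 (mod 73).
Since the result is 1, base 6 gives no evidence that 73 is composite.

1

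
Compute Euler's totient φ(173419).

Factor: 173419 = 37 · 43 · 109.
φ(173419) = (37−1) · (43−1) · (109−1) = 36 · 42 · 108 = 163296.

163296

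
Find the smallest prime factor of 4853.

23

4853 is odd.
Digit sum 20, not divisible by 3.
Ends in 3: not divisible by 5.
7: 4853 = 7·693 + 2
11: 4853 = 11·441 + 2
13: 4853 = 13·373 + 4
17: 4853 = 17·285 + 8
19: 4853 = 19·255 + 8
23: 4853 = 23·211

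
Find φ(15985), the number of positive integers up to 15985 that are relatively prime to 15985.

Factor: 15985 = 5 · 23 · 139.
φ(15985) = (5−1) · (23−1) · (139−1) = 4 · 22 · 138 = 12144.

12144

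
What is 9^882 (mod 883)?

9^1 ≡ 9 (mod 883)
9^2 ≡ 9^2 = 81 ≡ 81 (mod 883)
9^4 ≡ 81^2 = 6561 ≡ 380 (mod 883)
9^8 ≡ 380^2 = 144400 ≡ 471 (mod 883)
9^16 ≡ 471^2 = 221841 ≡ 208 (mod 883)
9^32 ≡ 208^2 = 43264 ≡ 880 (mod 883)
9^64 ≡ 880^2 = 774400 ≡ 9 (mod 883)
9^128 ≡ 9^2 = 81 ≡ 81 (mod 883)
9^256 ≡ 81^2 = 6561 ≡ 380 (mod 883)
9^512 ≡ 380^2 = 144400 ≡ 471 (mod 883)
882 = 512 + 256 + 64 + 32 + 16 + 2 in binary powers of 2.
So 9^882 ≡ 471 · 380 · 9 · 880 · 208 · 81 ≡ 1 (mod 883).
Since the result is 1, base 9 gives no evidence that 883 is composite.

1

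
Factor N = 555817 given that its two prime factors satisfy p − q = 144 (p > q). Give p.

Since p = q + 144, we have 555817 = q(q + 144), so q² + 144q − 555817 = 0.
Discriminant: 144² + 4·555817 = 20736 + 2223268 = 2244004; √2244004 = 1498.
q = (−144 + 1498)/2 = 677, and p = q + 144 = 821.
Check: 677 · 821 = 555817.

821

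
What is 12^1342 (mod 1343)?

12^1 ≡ 12 (mod 1343)
12^2 ≡ 12^2 = 144 ≡ 144 (mod 1343)
12^4 ≡ 144^2 = 20736 ≡ 591 (mod 1343)
12^8 ≡ 591^2 = 349281 ≡ 101 (mod 1343)
12^16 ≡ 101^2 = 10201 ≡ 800 (mod 1343)
12^32 ≡ 800^2 = 640000 ≡ 732 (mod 1343)
12^64 ≡ 732^2 = 535824 ≡ 1310 (mod 1343)
12^128 ≡ 1310^2 = 1716100 ≡ 1089 (mod 1343)
12^256 ≡ 1089^2 = 1185921 ≡ 52 (mod 1343)
12^512 ≡ 52^2 = 2704 ≡ 18 (mod 1343)
12^1024 ≡ 18^2 = 324 ≡ 324 (mod 1343)
1342 = 1024 + 256 + 32 + 16 + 8 + 4 + 2 in binary powers of 2.
So 12^1342 ≡ 324 · 52 · 732 · 800 · 101 · 591 · 144 ≡ 168 (mod 1343).
Since 168 ≠ 1, base 12 is a Fermat witness: 1343 is composite.

168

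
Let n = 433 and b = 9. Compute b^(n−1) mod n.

9^1 ≡ 9 (mod 433)
9^2 ≡ 9^2 = 81 ≡ 81 (mod 433)
9^4 ≡ 81^2 = 6561 ≡ 66 (mod 433)
9^8 ≡ 66^2 = 4356 ≡ 26 (mod 433)
9^16 ≡ 26^2 = 676 ≡ 243 (mod 433)
9^32 ≡ 243^2 = 59049 ≡ 161 (mod 433)
9^64 ≡ 161^2 = 25921 ≡ 374 (mod 433)
9^128 ≡ 374^2 = 139876 ≡ 17 (mod 433)
9^256 ≡ 17^2 = 289 ≡ 289 (mod 433)
432 = 256 + 128 + 32 + 16 in binary powers of 2.
So 9^432 ≡ 289 · 17 · 161 · 243 ≡ 1 (mod 433).
Since the result is 1, base 9 gives no evidence that 433 is composite.

1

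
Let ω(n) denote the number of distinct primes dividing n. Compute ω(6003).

6003 = 3^2 · 667
667 = 23 · 29
6003 = 3^2 · 23 · 29, which has 3 distinct prime factors.

3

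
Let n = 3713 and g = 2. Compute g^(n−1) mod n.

2^1 ≡ 2 (mod 3713)
2^2 ≡ 2^2 = 4 ≡ 4 (mod 3713)
2^4 ≡ 4^2 = 16 ≡ 16 (mod 3713)
2^8 ≡ 16^2 = 256 ≡ 256 (mod 3713)
2^16 ≡ 256^2 = 65536 ≡ 2415 (mod 3713)
2^32 ≡ 2415^2 = 5832225 ≡ 2815 (mod 3713)
2^64 ≡ 2815^2 = 7924225 ≡ 683 (mod 3713)
2^128 ≡ 683^2 = 466489 ≡ 2364 (mod 3713)
2^256 ≡ 2364^2 = 5588496 ≡ 431 (mod 3713)
2^512 ≡ 431^2 = 185761 ≡ 111 (mod 3713)
2^1024 ≡ 111^2 = 12321 ≡ 1182 (mod 3713)
2^2048 ≡ 1182^2 = 1397124 ≡ 1036 (mod 3713)
3712 = 2048 + 1024 + 512 + 128 in binary powers of 2.
So 2^3712 ≡ 1036 · 1182 · 111 · 2364 ≡ 1076 (mod 3713).
Since 1076 ≠ 1, base 2 is a Fermat witness: 3713 is composite.

1076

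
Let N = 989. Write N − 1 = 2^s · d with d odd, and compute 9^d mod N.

744

989 − 1 = 988 = 2^2 · 247, so d = 247.
9^1 ≡ 9 (mod 989)
9^2 ≡ 9^2 = 81 ≡ 81 (mod 989)
9^4 ≡ 81^2 = 6561 ≡ 627 (mod 989)
9^8 ≡ 627^2 = 393129 ≡ 496 (mod 989)
9^16 ≡ 496^2 = 246016 ≡ 744 (mod 989)
9^32 ≡ 744^2 = 553536 ≡ 685 (mod 989)
9^64 ≡ 685^2 = 469225 ≡ 439 (mod 989)
9^128 ≡ 439^2 = 192721 ≡ 855 (mod 989)
247 = 128 + 64 + 32 + 16 + 4 + 2 + 1 in binary powers of 2.
So 9^247 ≡ 855 · 439 · 685 · 744 · 627 · 81 · 9 ≡ 744 (mod 989).
Squaring chain: 744 → 685; never reaches −1, so base 9 is a Miller–Rabin witness that 989 is composite.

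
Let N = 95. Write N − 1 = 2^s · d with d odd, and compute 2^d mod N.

95 − 1 = 94 = 2^1 · 47, so d = 47.
2^1 ≡ 2 (mod 95)
2^2 ≡ 2^2 = 4 ≡ 4 (mod 95)
2^4 ≡ 4^2 = 16 ≡ 16 (mod 95)
2^8 ≡ 16^2 = 256 ≡ 66 (mod 95)
2^16 ≡ 66^2 = 4356 ≡ 81 (mod 95)
2^32 ≡ 81^2 = 6561 ≡ 6 (mod 95)
47 = 32 + 8 + 4 + 2 + 1 in binary powers of 2.
So 2^47 ≡ 6 · 66 · 16 · 4 · 2 ≡ 53 (mod 95).
Squaring chain: 53; never reaches −1, so base 2 is a Miller–Rabin witness that 95 is composite.

53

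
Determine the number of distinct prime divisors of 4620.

5

4620 = 2^2 · 1155
1155 = 3 · 385
385 = 5 · 77
77 = 7 · 11
4620 = 2^2 · 3 · 5 · 7 · 11, which has 5 distinct prime factors.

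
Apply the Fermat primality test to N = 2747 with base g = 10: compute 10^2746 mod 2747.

10^1 ≡ 10 (mod 2747)
10^2 ≡ 10^2 = 100 ≡ 100 (mod 2747)
10^4 ≡ 100^2 = 10000 ≡ 1759 (mod 2747)
10^8 ≡ 1759^2 = 3094081 ≡ 959 (mod 2747)
10^16 ≡ 959^2 = 919681 ≡ 2183 (mod 2747)
10^32 ≡ 2183^2 = 4765489 ≡ 2191 (mod 2747)
10^64 ≡ 2191^2 = 4800481 ≡ 1472 (mod 2747)
10^128 ≡ 1472^2 = 2166784 ≡ 2148 (mod 2747)
10^256 ≡ 2148^2 = 4613904 ≡ 1691 (mod 2747)
10^512 ≡ 1691^2 = 2859481 ≡ 2601 (mod 2747)
10^1024 ≡ 2601^2 = 6765201 ≡ 2087 (mod 2747)
10^2048 ≡ 2087^2 = 4355569 ≡ 1574 (mod 2747)
2746 = 2048 + 512 + 128 + 32 + 16 + 8 + 2 in binary powers of 2.
So 10^2746 ≡ 1574 · 2601 · 2148 · 2191 · 2183 · 959 · 100 ≡ 1322 (mod 2747).
Since 1322 ≠ 1, base 10 is a Fermat witness: 2747 is composite.

1322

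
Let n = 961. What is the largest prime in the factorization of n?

961 = 31 · 31
31 = 31 · 1
So 961 = 31^2; the largest prime factor is 31.

31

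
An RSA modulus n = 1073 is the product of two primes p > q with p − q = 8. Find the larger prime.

Since p = q + 8, we have 1073 = q(q + 8), so q² + 8q − 1073 = 0.
Discriminant: 8² + 4·1073 = 64 + 4292 = 4356; √4356 = 66.
q = (−8 + 66)/2 = 29, and p = q + 8 = 37.
Check: 29 · 37 = 1073.

37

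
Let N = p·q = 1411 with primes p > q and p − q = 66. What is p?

83

Since p = q + 66, we have 1411 = q(q + 66), so q² + 66q − 1411 = 0.
Discriminant: 66² + 4·1411 = 4356 + 5644 = 10000; √10000 = 100.
q = (−66 + 100)/2 = 17, and p = q + 66 = 83.
Check: 17 · 83 = 1411.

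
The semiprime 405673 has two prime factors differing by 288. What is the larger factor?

797

Since p = q + 288, we have 405673 = q(q + 288), so q² + 288q − 405673 = 0.
Discriminant: 288² + 4·405673 = 82944 + 1622692 = 1705636; √1705636 = 1306.
q = (−288 + 1306)/2 = 509, and p = q + 288 = 797.
Check: 509 · 797 = 405673.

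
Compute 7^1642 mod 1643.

7^1 ≡ 7 (mod 1643)
7^2 ≡ 7^2 = 49 ≡ 49 (mod 1643)
7^4 ≡ 49^2 = 2401 ≡ 758 (mod 1643)
7^8 ≡ 758^2 = 574564 ≡ 1157 (mod 1643)
7^16 ≡ 1157^2 = 1338649 ≡ 1247 (mod 1643)
7^32 ≡ 1247^2 = 1555009 ≡ 731 (mod 1643)
7^64 ≡ 731^2 = 534361 ≡ 386 (mod 1643)
7^128 ≡ 386^2 = 148996 ≡ 1126 (mod 1643)
7^256 ≡ 1126^2 = 1267876 ≡ 1123 (mod 1643)
7^512 ≡ 1123^2 = 1261129 ≡ 948 (mod 1643)
7^1024 ≡ 948^2 = 898704 ≡ 1626 (mod 1643)
1642 = 1024 + 512 + 64 + 32 + 8 + 2 in binary powers of 2.
So 7^1642 ≡ 1626 · 948 · 386 · 731 · 1157 · 49 ≡ 493 (mod 1643).
Since 493 ≠ 1, base 7 is a Fermat witness: 1643 is composite.

493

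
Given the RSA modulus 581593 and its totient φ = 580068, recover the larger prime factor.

787

φ(n) = (p−1)(q−1) = n − (p+q) + 1, so p + q = 581593 − 580068 + 1 = 1526.
p and q are the roots of t² − 1526t + 581593 = 0.
Discriminant: 1526² − 4·581593 = 2328676 − 2326372 = 2304; √2304 = 48.
q = (1526 − 48)/2 = 739, p = (1526 + 48)/2 = 787.
Check: 739 · 787 = 581593.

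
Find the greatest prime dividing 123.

123 = 3 · 41
41 is prime.
So 123 = 3 · 41; the largest prime factor is 41.

41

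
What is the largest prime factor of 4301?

23

4301 = 11 · 391
391 = 17 · 23
23 is prime.
So 4301 = 11 · 17 · 23; the largest prime factor is 23.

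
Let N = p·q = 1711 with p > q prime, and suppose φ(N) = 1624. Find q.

φ(n) = (p−1)(q−1) = n − (p+q) + 1, so p + q = 1711 − 1624 + 1 = 88.
p and q are the roots of t² − 88t + 1711 = 0.
Discriminant: 88² − 4·1711 = 7744 − 6844 = 900; √900 = 30.
q = (88 − 30)/2 = 29, p = (88 + 30)/2 = 59.
Check: 29 · 59 = 1711.

29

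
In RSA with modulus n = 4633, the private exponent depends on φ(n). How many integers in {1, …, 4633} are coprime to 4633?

4480

Factor: 4633 = 41 · 113.
φ(4633) = (41−1) · (113−1) = 40 · 112 = 4480.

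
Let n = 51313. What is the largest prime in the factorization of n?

97

51313 = 23 · 2231
2231 = 23 · 97
97 is prime.
So 51313 = 23^2 · 97; the largest prime factor is 97.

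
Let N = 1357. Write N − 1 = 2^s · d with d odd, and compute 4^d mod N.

312

1357 − 1 = 1356 = 2^2 · 339, so d = 339.
4^1 ≡ 4 (mod 1357)
4^2 ≡ 4^2 = 16 ≡ 16 (mod 1357)
4^4 ≡ 16^2 = 256 ≡ 256 (mod 1357)
4^8 ≡ 256^2 = 65536 ≡ 400 (mod 1357)
4^16 ≡ 400^2 = 160000 ≡ 1231 (mod 1357)
4^32 ≡ 1231^2 = 1515361 ≡ 949 (mod 1357)
4^64 ≡ 949^2 = 900601 ≡ 910 (mod 1357)
4^128 ≡ 910^2 = 828100 ≡ 330 (mod 1357)
4^256 ≡ 330^2 = 108900 ≡ 340 (mod 1357)
339 = 256 + 64 + 16 + 2 + 1 in binary powers of 2.
So 4^339 ≡ 340 · 910 · 1231 · 16 · 4 ≡ 312 (mod 1357).
Squaring chain: 312 → 997; never reaches −1, so base 4 is a Miller–Rabin witness that 1357 is composite.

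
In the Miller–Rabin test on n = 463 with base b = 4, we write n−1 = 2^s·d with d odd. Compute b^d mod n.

463 − 1 = 462 = 2^1 · 231, so d = 231.
4^1 ≡ 4 (mod 463)
4^2 ≡ 4^2 = 16 ≡ 16 (mod 463)
4^4 ≡ 16^2 = 256 ≡ 256 (mod 463)
4^8 ≡ 256^2 = 65536 ≡ 253 (mod 463)
4^16 ≡ 253^2 = 64009 ≡ 115 (mod 463)
4^32 ≡ 115^2 = 13225 ≡ 261 (mod 463)
4^64 ≡ 261^2 = 68121 ≡ 60 (mod 463)
4^128 ≡ 60^2 = 3600 ≡ 359 (mod 463)
231 = 128 + 64 + 32 + 4 + 2 + 1 in binary powers of 2.
So 4^231 ≡ 359 · 60 · 261 · 256 · 16 · 4 ≡ 1 (mod 463).
Since 4^d ≡ 1 (mod 463), base 4 does not prove 463 composite.

1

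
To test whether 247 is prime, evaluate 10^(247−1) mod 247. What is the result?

235

10^1 ≡ 10 (mod 247)
10^2 ≡ 10^2 = 100 ≡ 100 (mod 247)
10^4 ≡ 100^2 = 10000 ≡ 120 (mod 247)
10^8 ≡ 120^2 = 14400 ≡ 74 (mod 247)
10^16 ≡ 74^2 = 5476 ≡ 42 (mod 247)
10^32 ≡ 42^2 = 1764 ≡ 35 (mod 247)
10^64 ≡ 35^2 = 1225 ≡ 237 (mod 247)
10^128 ≡ 237^2 = 56169 ≡ 100 (mod 247)
246 = 128 + 64 + 32 + 16 + 4 + 2 in binary powers of 2.
So 10^246 ≡ 100 · 237 · 35 · 42 · 120 · 100 ≡ 235 (mod 247).
Since 235 ≠ 1, base 10 is a Fermat witness: 247 is composite.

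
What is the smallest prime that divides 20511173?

59

20511173 is odd.
Digit sum 20, not divisible by 3.
Ends in 3: not divisible by 5.
7: 20511173 = 7·2930167 + 4
11: 20511173 = 11·1864652 + 1
13: 20511173 = 13·1577782 + 7
17: 20511173 = 17·1206539 + 10
19: 20511173 = 19·1079535 + 8
23: 20511173 = 23·891790 + 3
29: 20511173 = 29·707281 + 24
31: 20511173 = 31·661650 + 23
37: 20511173 = 37·554356 + 1
41: 20511173 = 41·500272 + 21
43: 20511173 = 43·477004 + 1
47: 20511173 = 47·436407 + 44
53: 20511173 = 53·387003 + 14
59: 20511173 = 59·347647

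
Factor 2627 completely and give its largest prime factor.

71

2627 = 37 · 71
71 is prime.
So 2627 = 37 · 71; the largest prime factor is 71.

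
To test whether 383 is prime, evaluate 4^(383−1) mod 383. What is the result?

4^1 ≡ 4 (mod 383)
4^2 ≡ 4^2 = 16 ≡ 16 (mod 383)
4^4 ≡ 16^2 = 256 ≡ 256 (mod 383)
4^8 ≡ 256^2 = 65536 ≡ 43 (mod 383)
4^16 ≡ 43^2 = 1849 ≡ 317 (mod 383)
4^32 ≡ 317^2 = 100489 ≡ 143 (mod 383)
4^64 ≡ 143^2 = 20449 ≡ 150 (mod 383)
4^128 ≡ 150^2 = 22500 ≡ 286 (mod 383)
4^256 ≡ 286^2 = 81796 ≡ 217 (mod 383)
382 = 256 + 64 + 32 + 16 + 8 + 4 + 2 in binary powers of 2.
So 4^382 ≡ 217 · 150 · 143 · 317 · 43 · 256 · 16 ≡ 1 (mod 383).
Since the result is 1, base 4 gives no evidence that 383 is composite.

1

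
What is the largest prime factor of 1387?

73

1387 = 19 · 73
73 is prime.
So 1387 = 19 · 73; the largest prime factor is 73.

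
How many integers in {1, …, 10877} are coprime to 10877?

Factor: 10877 = 73 · 149.
φ(10877) = (73−1) · (149−1) = 72 · 148 = 10656.

10656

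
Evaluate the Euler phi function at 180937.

167904

Factor: 180937 = 19 · 89 · 107.
φ(180937) = (19−1) · (89−1) · (107−1) = 18 · 88 · 106 = 167904.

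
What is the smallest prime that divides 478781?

478781 is odd.
Digit sum 35, not divisible by 3.
Ends in 1: not divisible by 5.
7: 478781 = 7·68397 + 2
11: 478781 = 11·43525 + 6
13: 478781 = 13·36829 + 4
17: 478781 = 17·28163 + 10
19: 478781 = 19·25199

19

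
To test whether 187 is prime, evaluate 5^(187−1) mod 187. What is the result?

5^1 ≡ 5 (mod 187)
5^2 ≡ 5^2 = 25 ≡ 25 (mod 187)
5^4 ≡ 25^2 = 625 ≡ 64 (mod 187)
5^8 ≡ 64^2 = 4096 ≡ 169 (mod 187)
5^16 ≡ 169^2 = 28561 ≡ 137 (mod 187)
5^32 ≡ 137^2 = 18769 ≡ 69 (mod 187)
5^64 ≡ 69^2 = 4761 ≡ 86 (mod 187)
5^128 ≡ 86^2 = 7396 ≡ 103 (mod 187)
186 = 128 + 32 + 16 + 8 + 2 in binary powers of 2.
So 5^186 ≡ 103 · 69 · 137 · 169 · 25 ≡ 60 (mod 187).
Since 60 ≠ 1, base 5 is a Fermat witness: 187 is composite.

60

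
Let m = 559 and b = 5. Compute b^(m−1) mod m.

5^1 ≡ 5 (mod 559)
5^2 ≡ 5^2 = 25 ≡ 25 (mod 559)
5^4 ≡ 25^2 = 625 ≡ 66 (mod 559)
5^8 ≡ 66^2 = 4356 ≡ 443 (mod 559)
5^16 ≡ 443^2 = 196249 ≡ 40 (mod 559)
5^32 ≡ 40^2 = 1600 ≡ 482 (mod 559)
5^64 ≡ 482^2 = 232324 ≡ 339 (mod 559)
5^128 ≡ 339^2 = 114921 ≡ 326 (mod 559)
5^256 ≡ 326^2 = 106276 ≡ 66 (mod 559)
5^512 ≡ 66^2 = 4356 ≡ 443 (mod 559)
558 = 512 + 32 + 8 + 4 + 2 in binary powers of 2.
So 5^558 ≡ 443 · 482 · 443 · 66 · 25 ≡ 428 (mod 559).
Since 428 ≠ 1, base 5 is a Fermat witness: 559 is composite.

428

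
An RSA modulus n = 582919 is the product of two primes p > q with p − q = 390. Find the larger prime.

Since p = q + 390, we have 582919 = q(q + 390), so q² + 390q − 582919 = 0.
Discriminant: 390² + 4·582919 = 152100 + 2331676 = 2483776; √2483776 = 1576.
q = (−390 + 1576)/2 = 593, and p = q + 390 = 983.
Check: 593 · 983 = 582919.

983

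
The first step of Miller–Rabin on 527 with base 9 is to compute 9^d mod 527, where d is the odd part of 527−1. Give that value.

527 − 1 = 526 = 2^1 · 263, so d = 263.
9^1 ≡ 9 (mod 527)
9^2 ≡ 9^2 = 81 ≡ 81 (mod 527)
9^4 ≡ 81^2 = 6561 ≡ 237 (mod 527)
9^8 ≡ 237^2 = 56169 ≡ 307 (mod 527)
9^16 ≡ 307^2 = 94249 ≡ 443 (mod 527)
9^32 ≡ 443^2 = 196249 ≡ 205 (mod 527)
9^64 ≡ 205^2 = 42025 ≡ 392 (mod 527)
9^128 ≡ 392^2 = 153664 ≡ 307 (mod 527)
9^256 ≡ 307^2 = 94249 ≡ 443 (mod 527)
263 = 256 + 4 + 2 + 1 in binary powers of 2.
So 9^263 ≡ 443 · 237 · 81 · 9 ≡ 121 (mod 527).
Squaring chain: 121; never reaches −1, so base 9 is a Miller–Rabin witness that 527 is composite.

121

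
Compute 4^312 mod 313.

4^1 ≡ 4 (mod 313)
4^2 ≡ 4^2 = 16 ≡ 16 (mod 313)
4^4 ≡ 16^2 = 256 ≡ 256 (mod 313)
4^8 ≡ 256^2 = 65536 ≡ 119 (mod 313)
4^16 ≡ 119^2 = 14161 ≡ 76 (mod 313)
4^32 ≡ 76^2 = 5776 ≡ 142 (mod 313)
4^64 ≡ 142^2 = 20164 ≡ 132 (mod 313)
4^128 ≡ 132^2 = 17424 ≡ 209 (mod 313)
4^256 ≡ 209^2 = 43681 ≡ 174 (mod 313)
312 = 256 + 32 + 16 + 8 in binary powers of 2.
So 4^312 ≡ 174 · 142 · 76 · 119 ≡ 1 (mod 313).
Since the result is 1, base 4 gives no evidence that 313 is composite.

1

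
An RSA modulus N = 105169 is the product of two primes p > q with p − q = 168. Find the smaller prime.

Since p = q + 168, we have 105169 = q(q + 168), so q² + 168q − 105169 = 0.
Discriminant: 168² + 4·105169 = 28224 + 420676 = 448900; √448900 = 670.
q = (−168 + 670)/2 = 251, and p = q + 168 = 419.
Check: 251 · 419 = 105169.

251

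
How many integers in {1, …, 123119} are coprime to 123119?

Factor: 123119 = 23 · 53 · 101.
φ(123119) = (23−1) · (53−1) · (101−1) = 22 · 52 · 100 = 114400.

114400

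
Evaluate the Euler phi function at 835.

664

Factor: 835 = 5 · 167.
φ(835) = (5−1) · (167−1) = 4 · 166 = 664.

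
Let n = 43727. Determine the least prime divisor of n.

43727 is odd.
Digit sum 23, not divisible by 3.
Ends in 7: not divisible by 5.
7: 43727 = 7·6246 + 5
11: 43727 = 11·3975 + 2
13: 43727 = 13·3363 + 8
17: 43727 = 17·2572 + 3
19: 43727 = 19·2301 + 8
23: 43727 = 23·1901 + 4
29: 43727 = 29·1507 + 24
31: 43727 = 31·1410 + 17
37: 43727 = 37·1181 + 30
41: 43727 = 41·1066 + 21
43: 43727 = 43·1016 + 39
47: 43727 = 47·930 + 17
53: 43727 = 53·825 + 2
59: 43727 = 59·741 + 8
61: 43727 = 61·716 + 51
67: 43727 = 67·652 + 43
71: 43727 = 71·615 + 62
73: 43727 = 73·599

73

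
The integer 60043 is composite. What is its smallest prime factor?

97

60043 is odd.
Digit sum 13, not divisible by 3.
Ends in 3: not divisible by 5.
7: 60043 = 7·8577 + 4
11: 60043 = 11·5458 + 5
13: 60043 = 13·4618 + 9
17: 60043 = 17·3531 + 16
19: 60043 = 19·3160 + 3
23: 60043 = 23·2610 + 13
29: 60043 = 29·2070 + 13
31: 60043 = 31·1936 + 27
37: 60043 = 37·1622 + 29
41: 60043 = 41·1464 + 19
43: 60043 = 43·1396 + 15
47: 60043 = 47·1277 + 24
53: 60043 = 53·1132 + 47
59: 60043 = 59·1017 + 40
61: 60043 = 61·984 + 19
67: 60043 = 67·896 + 11
71: 60043 = 71·845 + 48
73: 60043 = 73·822 + 37
79: 60043 = 79·760 + 3
83: 60043 = 83·723 + 34
89: 60043 = 89·674 + 57
97: 60043 = 97·619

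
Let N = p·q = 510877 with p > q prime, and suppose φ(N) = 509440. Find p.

797

φ(n) = (p−1)(q−1) = n − (p+q) + 1, so p + q = 510877 − 509440 + 1 = 1438.
p and q are the roots of t² − 1438t + 510877 = 0.
Discriminant: 1438² − 4·510877 = 2067844 − 2043508 = 24336; √24336 = 156.
q = (1438 − 156)/2 = 641, p = (1438 + 156)/2 = 797.
Check: 641 · 797 = 510877.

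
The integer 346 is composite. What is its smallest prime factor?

346 is even: 2 divides it.

2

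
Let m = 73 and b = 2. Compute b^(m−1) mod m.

2^1 ≡ 2 (mod 73)
2^2 ≡ 2^2 = 4 ≡ 4 (mod 73)
2^4 ≡ 4^2 = 16 ≡ 16 (mod 73)
2^8 ≡ 16^2 = 256 ≡ 37 (mod 73)
2^16 ≡ 37^2 = 1369 ≡ 55 (mod 73)
2^32 ≡ 55^2 = 3025 ≡ 32 (mod 73)
2^64 ≡ 32^2 = 1024 ≡ 2 (mod 73)
72 = 64 + 8 in binary powers of 2.
So 2^72 ≡ 2 · 37 ≡ 1 (mod 73).
Since the result is 1, base 2 gives no evidence that 73 is composite.

1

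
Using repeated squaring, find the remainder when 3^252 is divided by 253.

3^1 ≡ 3 (mod 253)
3^2 ≡ 3^2 = 9 ≡ 9 (mod 253)
3^4 ≡ 9^2 = 81 ≡ 81 (mod 253)
3^8 ≡ 81^2 = 6561 ≡ 236 (mod 253)
3^16 ≡ 236^2 = 55696 ≡ 36 (mod 253)
3^32 ≡ 36^2 = 1296 ≡ 31 (mod 253)
3^64 ≡ 31^2 = 961 ≡ 202 (mod 253)
3^128 ≡ 202^2 = 40804 ≡ 71 (mod 253)
252 = 128 + 64 + 32 + 16 + 8 + 4 in binary powers of 2.
So 3^252 ≡ 71 · 202 · 31 · 36 · 236 · 81 ≡ 31 (mod 253).
Since 31 ≠ 1, base 3 is a Fermat witness: 253 is composite.

31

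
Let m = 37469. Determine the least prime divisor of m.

37469 is odd.
Digit sum 29, not divisible by 3.
Ends in 9: not divisible by 5.
7: 37469 = 7·5352 + 5
11: 37469 = 11·3406 + 3
13: 37469 = 13·2882 + 3
17: 37469 = 17·2204 + 1
19: 37469 = 19·1972 + 1
23: 37469 = 23·1629 + 2
29: 37469 = 29·1292 + 1
31: 37469 = 31·1208 + 21
37: 37469 = 37·1012 + 25
41: 37469 = 41·913 + 36
43: 37469 = 43·871 + 16
47: 37469 = 47·797 + 10
53: 37469 = 53·706 + 51
59: 37469 = 59·635 + 4
61: 37469 = 61·614 + 15
67: 37469 = 67·559 + 16
71: 37469 = 71·527 + 52
73: 37469 = 73·513 + 20
79: 37469 = 79·474 + 23
83: 37469 = 83·451 + 36
89: 37469 = 89·421

89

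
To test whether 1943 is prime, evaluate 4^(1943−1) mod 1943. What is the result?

864

4^1 ≡ 4 (mod 1943)
4^2 ≡ 4^2 = 16 ≡ 16 (mod 1943)
4^4 ≡ 16^2 = 256 ≡ 256 (mod 1943)
4^8 ≡ 256^2 = 65536 ≡ 1417 (mod 1943)
4^16 ≡ 1417^2 = 2007889 ≡ 770 (mod 1943)
4^32 ≡ 770^2 = 592900 ≡ 285 (mod 1943)
4^64 ≡ 285^2 = 81225 ≡ 1562 (mod 1943)
4^128 ≡ 1562^2 = 2439844 ≡ 1379 (mod 1943)
4^256 ≡ 1379^2 = 1901641 ≡ 1387 (mod 1943)
4^512 ≡ 1387^2 = 1923769 ≡ 199 (mod 1943)
4^1024 ≡ 199^2 = 39601 ≡ 741 (mod 1943)
1942 = 1024 + 512 + 256 + 128 + 16 + 4 + 2 in binary powers of 2.
So 4^1942 ≡ 741 · 199 · 1387 · 1379 · 770 · 256 · 16 ≡ 864 (mod 1943).
Since 864 ≠ 1, base 4 is a Fermat witness: 1943 is composite.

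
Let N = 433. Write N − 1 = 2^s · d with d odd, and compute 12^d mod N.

433 − 1 = 432 = 2^4 · 27, so d = 27.
12^1 ≡ 12 (mod 433)
12^2 ≡ 12^2 = 144 ≡ 144 (mod 433)
12^4 ≡ 144^2 = 20736 ≡ 385 (mod 433)
12^8 ≡ 385^2 = 148225 ≡ 139 (mod 433)
12^16 ≡ 139^2 = 19321 ≡ 269 (mod 433)
27 = 16 + 8 + 2 + 1 in binary powers of 2.
So 12^27 ≡ 269 · 139 · 144 · 12 ≡ 254 (mod 433).
Squaring chain: 254 → 432 → 1 → 1; reaches −1, so base 12 does not prove 433 composite.

254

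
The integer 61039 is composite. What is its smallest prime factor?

61039 is odd.
Digit sum 19, not divisible by 3.
Ends in 9: not divisible by 5.
7: 61039 = 7·8719 + 6
11: 61039 = 11·5549

11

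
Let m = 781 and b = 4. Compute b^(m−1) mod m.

474

4^1 ≡ 4 (mod 781)
4^2 ≡ 4^2 = 16 ≡ 16 (mod 781)
4^4 ≡ 16^2 = 256 ≡ 256 (mod 781)
4^8 ≡ 256^2 = 65536 ≡ 713 (mod 781)
4^16 ≡ 713^2 = 508369 ≡ 719 (mod 781)
4^32 ≡ 719^2 = 516961 ≡ 720 (mod 781)
4^64 ≡ 720^2 = 518400 ≡ 597 (mod 781)
4^128 ≡ 597^2 = 356409 ≡ 273 (mod 781)
4^256 ≡ 273^2 = 74529 ≡ 334 (mod 781)
4^512 ≡ 334^2 = 111556 ≡ 654 (mod 781)
780 = 512 + 256 + 8 + 4 in binary powers of 2.
So 4^780 ≡ 654 · 334 · 713 · 256 ≡ 474 (mod 781).
Since 474 ≠ 1, base 4 is a Fermat witness: 781 is composite.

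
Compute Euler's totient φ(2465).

Factor: 2465 = 5 · 17 · 29.
φ(2465) = (5−1) · (17−1) · (29−1) = 4 · 16 · 28 = 1792.

1792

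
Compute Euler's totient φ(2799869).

Factor: 2799869 = 107 · 137 · 191.
φ(2799869) = (107−1) · (137−1) · (191−1) = 106 · 136 · 190 = 2739040.

2739040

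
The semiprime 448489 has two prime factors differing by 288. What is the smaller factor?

Since p = q + 288, we have 448489 = q(q + 288), so q² + 288q − 448489 = 0.
Discriminant: 288² + 4·448489 = 82944 + 1793956 = 1876900; √1876900 = 1370.
q = (−288 + 1370)/2 = 541, and p = q + 288 = 829.
Check: 541 · 829 = 448489.

541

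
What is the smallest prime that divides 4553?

29

4553 is odd.
Digit sum 17, not divisible by 3.
Ends in 3: not divisible by 5.
7: 4553 = 7·650 + 3
11: 4553 = 11·413 + 10
13: 4553 = 13·350 + 3
17: 4553 = 17·267 + 14
19: 4553 = 19·239 + 12
23: 4553 = 23·197 + 22
29: 4553 = 29·157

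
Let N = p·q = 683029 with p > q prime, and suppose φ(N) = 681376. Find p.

φ(n) = (p−1)(q−1) = n − (p+q) + 1, so p + q = 683029 − 681376 + 1 = 1654.
p and q are the roots of t² − 1654t + 683029 = 0.
Discriminant: 1654² − 4·683029 = 2735716 − 2732116 = 3600; √3600 = 60.
q = (1654 − 60)/2 = 797, p = (1654 + 60)/2 = 857.
Check: 797 · 857 = 683029.

857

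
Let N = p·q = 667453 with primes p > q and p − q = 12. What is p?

823

Since p = q + 12, we have 667453 = q(q + 12), so q² + 12q − 667453 = 0.
Discriminant: 12² + 4·667453 = 144 + 2669812 = 2669956; √2669956 = 1634.
q = (−12 + 1634)/2 = 811, and p = q + 12 = 823.
Check: 811 · 823 = 667453.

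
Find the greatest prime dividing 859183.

859183 = 13 · 66091
66091 = 29 · 2279
2279 = 43 · 53
53 is prime.
So 859183 = 13 · 29 · 43 · 53; the largest prime factor is 53.

53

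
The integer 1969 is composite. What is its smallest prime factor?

1969 is odd.
Digit sum 25, not divisible by 3.
Ends in 9: not divisible by 5.
7: 1969 = 7·281 + 2
11: 1969 = 11·179

11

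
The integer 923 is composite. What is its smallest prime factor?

923 is odd.
Digit sum 14, not divisible by 3.
Ends in 3: not divisible by 5.
7: 923 = 7·131 + 6
11: 923 = 11·83 + 10
13: 923 = 13·71

13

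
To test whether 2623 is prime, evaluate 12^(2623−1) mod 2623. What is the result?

790

12^1 ≡ 12 (mod 2623)
12^2 ≡ 12^2 = 144 ≡ 144 (mod 2623)
12^4 ≡ 144^2 = 20736 ≡ 2375 (mod 2623)
12^8 ≡ 2375^2 = 5640625 ≡ 1175 (mod 2623)
12^16 ≡ 1175^2 = 1380625 ≡ 927 (mod 2623)
12^32 ≡ 927^2 = 859329 ≡ 1608 (mod 2623)
12^64 ≡ 1608^2 = 2585664 ≡ 2009 (mod 2623)
12^128 ≡ 2009^2 = 4036081 ≡ 1907 (mod 2623)
12^256 ≡ 1907^2 = 3636649 ≡ 1171 (mod 2623)
12^512 ≡ 1171^2 = 1371241 ≡ 2035 (mod 2623)
12^1024 ≡ 2035^2 = 4141225 ≡ 2131 (mod 2623)
12^2048 ≡ 2131^2 = 4541161 ≡ 748 (mod 2623)
2622 = 2048 + 512 + 32 + 16 + 8 + 4 + 2 in binary powers of 2.
So 12^2622 ≡ 748 · 2035 · 1608 · 927 · 1175 · 2375 · 144 ≡ 790 (mod 2623).
Since 790 ≠ 1, base 12 is a Fermat witness: 2623 is composite.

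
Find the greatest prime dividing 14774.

14774 = 2 · 7387
7387 = 83 · 89
89 is prime.
So 14774 = 2 · 83 · 89; the largest prime factor is 89.

89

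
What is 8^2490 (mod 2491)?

1811

8^1 ≡ 8 (mod 2491)
8^2 ≡ 8^2 = 64 ≡ 64 (mod 2491)
8^4 ≡ 64^2 = 4096 ≡ 1605 (mod 2491)
8^8 ≡ 1605^2 = 2576025 ≡ 331 (mod 2491)
8^16 ≡ 331^2 = 109561 ≡ 2448 (mod 2491)
8^32 ≡ 2448^2 = 5992704 ≡ 1849 (mod 2491)
8^64 ≡ 1849^2 = 3418801 ≡ 1149 (mod 2491)
8^128 ≡ 1149^2 = 1320201 ≡ 2462 (mod 2491)
8^256 ≡ 2462^2 = 6061444 ≡ 841 (mod 2491)
8^512 ≡ 841^2 = 707281 ≡ 2328 (mod 2491)
8^1024 ≡ 2328^2 = 5419584 ≡ 1659 (mod 2491)
8^2048 ≡ 1659^2 = 2752281 ≡ 2217 (mod 2491)
2490 = 2048 + 256 + 128 + 32 + 16 + 8 + 2 in binary powers of 2.
So 8^2490 ≡ 2217 · 841 · 2462 · 1849 · 2448 · 331 · 64 ≡ 1811 (mod 2491).
Since 1811 ≠ 1, base 8 is a Fermat witness: 2491 is composite.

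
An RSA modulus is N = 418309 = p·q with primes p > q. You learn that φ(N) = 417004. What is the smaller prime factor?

563

φ(n) = (p−1)(q−1) = n − (p+q) + 1, so p + q = 418309 − 417004 + 1 = 1306.
p and q are the roots of t² − 1306t + 418309 = 0.
Discriminant: 1306² − 4·418309 = 1705636 − 1673236 = 32400; √32400 = 180.
q = (1306 − 180)/2 = 563, p = (1306 + 180)/2 = 743.
Check: 563 · 743 = 418309.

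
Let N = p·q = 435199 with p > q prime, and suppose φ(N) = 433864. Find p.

φ(n) = (p−1)(q−1) = n − (p+q) + 1, so p + q = 435199 − 433864 + 1 = 1336.
p and q are the roots of t² − 1336t + 435199 = 0.
Discriminant: 1336² − 4·435199 = 1784896 − 1740796 = 44100; √44100 = 210.
q = (1336 − 210)/2 = 563, p = (1336 + 210)/2 = 773.
Check: 563 · 773 = 435199.

773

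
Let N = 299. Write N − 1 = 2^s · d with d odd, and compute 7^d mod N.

299 − 1 = 298 = 2^1 · 149, so d = 149.
7^1 ≡ 7 (mod 299)
7^2 ≡ 7^2 = 49 ≡ 49 (mod 299)
7^4 ≡ 49^2 = 2401 ≡ 9 (mod 299)
7^8 ≡ 9^2 = 81 ≡ 81 (mod 299)
7^16 ≡ 81^2 = 6561 ≡ 282 (mod 299)
7^32 ≡ 282^2 = 79524 ≡ 289 (mod 299)
7^64 ≡ 289^2 = 83521 ≡ 100 (mod 299)
7^128 ≡ 100^2 = 10000 ≡ 133 (mod 299)
149 = 128 + 16 + 4 + 1 in binary powers of 2.
So 7^149 ≡ 133 · 282 · 9 · 7 ≡ 180 (mod 299).
Squaring chain: 180; never reaches −1, so base 7 is a Miller–Rabin witness that 299 is composite.

180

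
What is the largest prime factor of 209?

209 = 11 · 19
19 is prime.
So 209 = 11 · 19; the largest prime factor is 19.

19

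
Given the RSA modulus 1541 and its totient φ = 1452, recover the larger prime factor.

67

φ(n) = (p−1)(q−1) = n − (p+q) + 1, so p + q = 1541 − 1452 + 1 = 90.
p and q are the roots of t² − 90t + 1541 = 0.
Discriminant: 90² − 4·1541 = 8100 − 6164 = 1936; √1936 = 44.
q = (90 − 44)/2 = 23, p = (90 + 44)/2 = 67.
Check: 23 · 67 = 1541.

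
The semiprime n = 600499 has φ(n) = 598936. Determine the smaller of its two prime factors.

φ(n) = (p−1)(q−1) = n − (p+q) + 1, so p + q = 600499 − 598936 + 1 = 1564.
p and q are the roots of t² − 1564t + 600499 = 0.
Discriminant: 1564² − 4·600499 = 2446096 − 2401996 = 44100; √44100 = 210.
q = (1564 − 210)/2 = 677, p = (1564 + 210)/2 = 887.
Check: 677 · 887 = 600499.

677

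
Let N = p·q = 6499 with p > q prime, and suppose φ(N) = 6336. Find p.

97

φ(n) = (p−1)(q−1) = n − (p+q) + 1, so p + q = 6499 − 6336 + 1 = 164.
p and q are the roots of t² − 164t + 6499 = 0.
Discriminant: 164² − 4·6499 = 26896 − 25996 = 900; √900 = 30.
q = (164 − 30)/2 = 67, p = (164 + 30)/2 = 97.
Check: 67 · 97 = 6499.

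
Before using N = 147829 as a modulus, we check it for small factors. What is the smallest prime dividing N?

11

147829 is odd.
Digit sum 31, not divisible by 3.
Ends in 9: not divisible by 5.
7: 147829 = 7·21118 + 3
11: 147829 = 11·13439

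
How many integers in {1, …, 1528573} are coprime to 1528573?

1482000

Factor: 1528573 = 53 · 151 · 191.
φ(1528573) = (53−1) · (151−1) · (191−1) = 52 · 150 · 190 = 1482000.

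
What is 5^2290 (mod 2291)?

5^1 ≡ 5 (mod 2291)
5^2 ≡ 5^2 = 25 ≡ 25 (mod 2291)
5^4 ≡ 25^2 = 625 ≡ 625 (mod 2291)
5^8 ≡ 625^2 = 390625 ≡ 1155 (mod 2291)
5^16 ≡ 1155^2 = 1334025 ≡ 663 (mod 2291)
5^32 ≡ 663^2 = 439569 ≡ 1988 (mod 2291)
5^64 ≡ 1988^2 = 3952144 ≡ 169 (mod 2291)
5^128 ≡ 169^2 = 28561 ≡ 1069 (mod 2291)
5^256 ≡ 1069^2 = 1142761 ≡ 1843 (mod 2291)
5^512 ≡ 1843^2 = 3396649 ≡ 1387 (mod 2291)
5^1024 ≡ 1387^2 = 1923769 ≡ 1620 (mod 2291)
5^2048 ≡ 1620^2 = 2624400 ≡ 1205 (mod 2291)
2290 = 2048 + 128 + 64 + 32 + 16 + 2 in binary powers of 2.
So 5^2290 ≡ 1205 · 1069 · 169 · 1988 · 663 · 25 ≡ 111 (mod 2291).
Since 111 ≠ 1, base 5 is a Fermat witness: 2291 is composite.

111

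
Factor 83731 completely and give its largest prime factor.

83731 = 31 · 2701
2701 = 37 · 73
73 is prime.
So 83731 = 31 · 37 · 73; the largest prime factor is 73.

73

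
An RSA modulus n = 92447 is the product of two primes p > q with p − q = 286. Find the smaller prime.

193

Since p = q + 286, we have 92447 = q(q + 286), so q² + 286q − 92447 = 0.
Discriminant: 286² + 4·92447 = 81796 + 369788 = 451584; √451584 = 672.
q = (−286 + 672)/2 = 193, and p = q + 286 = 479.
Check: 193 · 479 = 92447.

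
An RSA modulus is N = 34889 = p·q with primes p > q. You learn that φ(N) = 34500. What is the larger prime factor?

251

φ(n) = (p−1)(q−1) = n − (p+q) + 1, so p + q = 34889 − 34500 + 1 = 390.
p and q are the roots of t² − 390t + 34889 = 0.
Discriminant: 390² − 4·34889 = 152100 − 139556 = 12544; √12544 = 112.
q = (390 − 112)/2 = 139, p = (390 + 112)/2 = 251.
Check: 139 · 251 = 34889.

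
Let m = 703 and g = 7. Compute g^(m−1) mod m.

1

7^1 ≡ 7 (mod 703)
7^2 ≡ 7^2 = 49 ≡ 49 (mod 703)
7^4 ≡ 49^2 = 2401 ≡ 292 (mod 703)
7^8 ≡ 292^2 = 85264 ≡ 201 (mod 703)
7^16 ≡ 201^2 = 40401 ≡ 330 (mod 703)
7^32 ≡ 330^2 = 108900 ≡ 638 (mod 703)
7^64 ≡ 638^2 = 407044 ≡ 7 (mod 703)
7^128 ≡ 7^2 = 49 ≡ 49 (mod 703)
7^256 ≡ 49^2 = 2401 ≡ 292 (mod 703)
7^512 ≡ 292^2 = 85264 ≡ 201 (mod 703)
702 = 512 + 128 + 32 + 16 + 8 + 4 + 2 in binary powers of 2.
So 7^702 ≡ 201 · 49 · 638 · 330 · 201 · 292 · 49 ≡ 1 (mod 703).
Since the result is 1, base 7 gives no evidence that 703 is composite.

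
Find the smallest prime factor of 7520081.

59

7520081 is odd.
Digit sum 23, not divisible by 3.
Ends in 1: not divisible by 5.
7: 7520081 = 7·1074297 + 2
11: 7520081 = 11·683643 + 8
13: 7520081 = 13·578467 + 10
17: 7520081 = 17·442357 + 12
19: 7520081 = 19·395793 + 14
23: 7520081 = 23·326960 + 1
29: 7520081 = 29·259313 + 4
31: 7520081 = 31·242583 + 8
37: 7520081 = 37·203245 + 16
41: 7520081 = 41·183416 + 25
43: 7520081 = 43·174885 + 26
47: 7520081 = 47·160001 + 34
53: 7520081 = 53·141888 + 17
59: 7520081 = 59·127459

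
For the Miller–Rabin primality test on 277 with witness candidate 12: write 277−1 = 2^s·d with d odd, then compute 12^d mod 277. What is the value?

277 − 1 = 276 = 2^2 · 69, so d = 69.
12^1 ≡ 12 (mod 277)
12^2 ≡ 12^2 = 144 ≡ 144 (mod 277)
12^4 ≡ 144^2 = 20736 ≡ 238 (mod 277)
12^8 ≡ 238^2 = 56644 ≡ 136 (mod 277)
12^16 ≡ 136^2 = 18496 ≡ 214 (mod 277)
12^32 ≡ 214^2 = 45796 ≡ 91 (mod 277)
12^64 ≡ 91^2 = 8281 ≡ 248 (mod 277)
69 = 64 + 4 + 1 in binary powers of 2.
So 12^69 ≡ 248 · 238 · 12 ≡ 276 (mod 277).
Since 12^d ≡ 276 (mod 277), base 12 does not prove 277 composite.

276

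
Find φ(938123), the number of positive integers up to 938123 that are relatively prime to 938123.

Factor: 938123 = 71 · 73 · 181.
φ(938123) = (71−1) · (73−1) · (181−1) = 70 · 72 · 180 = 907200.

907200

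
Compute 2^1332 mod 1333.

2^1 ≡ 2 (mod 1333)
2^2 ≡ 2^2 = 4 ≡ 4 (mod 1333)
2^4 ≡ 4^2 = 16 ≡ 16 (mod 1333)
2^8 ≡ 16^2 = 256 ≡ 256 (mod 1333)
2^16 ≡ 256^2 = 65536 ≡ 219 (mod 1333)
2^32 ≡ 219^2 = 47961 ≡ 1306 (mod 1333)
2^64 ≡ 1306^2 = 1705636 ≡ 729 (mod 1333)
2^128 ≡ 729^2 = 531441 ≡ 907 (mod 1333)
2^256 ≡ 907^2 = 822649 ≡ 188 (mod 1333)
2^512 ≡ 188^2 = 35344 ≡ 686 (mod 1333)
2^1024 ≡ 686^2 = 470596 ≡ 47 (mod 1333)
1332 = 1024 + 256 + 32 + 16 + 4 in binary powers of 2.
So 2^1332 ≡ 47 · 188 · 1306 · 219 · 16 ≡ 4 (mod 1333).
Since 4 ≠ 1, base 2 is a Fermat witness: 1333 is composite.

4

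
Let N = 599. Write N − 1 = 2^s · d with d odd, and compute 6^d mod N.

599 − 1 = 598 = 2^1 · 299, so d = 299.
6^1 ≡ 6 (mod 599)
6^2 ≡ 6^2 = 36 ≡ 36 (mod 599)
6^4 ≡ 36^2 = 1296 ≡ 98 (mod 599)
6^8 ≡ 98^2 = 9604 ≡ 20 (mod 599)
6^16 ≡ 20^2 = 400 ≡ 400 (mod 599)
6^32 ≡ 400^2 = 160000 ≡ 67 (mod 599)
6^64 ≡ 67^2 = 4489 ≡ 296 (mod 599)
6^128 ≡ 296^2 = 87616 ≡ 162 (mod 599)
6^256 ≡ 162^2 = 26244 ≡ 487 (mod 599)
299 = 256 + 32 + 8 + 2 + 1 in binary powers of 2.
So 6^299 ≡ 487 · 67 · 20 · 36 · 6 ≡ 1 (mod 599).
Since 6^d ≡ 1 (mod 599), base 6 does not prove 599 composite.

1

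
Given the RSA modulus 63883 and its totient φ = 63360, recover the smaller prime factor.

φ(n) = (p−1)(q−1) = n − (p+q) + 1, so p + q = 63883 − 63360 + 1 = 524.
p and q are the roots of t² − 524t + 63883 = 0.
Discriminant: 524² − 4·63883 = 274576 − 255532 = 19044; √19044 = 138.
q = (524 − 138)/2 = 193, p = (524 + 138)/2 = 331.
Check: 193 · 331 = 63883.

193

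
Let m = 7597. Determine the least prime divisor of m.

7597 is odd.
Digit sum 28, not divisible by 3.
Ends in 7: not divisible by 5.
7: 7597 = 7·1085 + 2
11: 7597 = 11·690 + 7
13: 7597 = 13·584 + 5
17: 7597 = 17·446 + 15
19: 7597 = 19·399 + 16
23: 7597 = 23·330 + 7
29: 7597 = 29·261 + 28
31: 7597 = 31·245 + 2
37: 7597 = 37·205 + 12
41: 7597 = 41·185 + 12
43: 7597 = 43·176 + 29
47: 7597 = 47·161 + 30
53: 7597 = 53·143 + 18
59: 7597 = 59·128 + 45
61: 7597 = 61·124 + 33
67: 7597 = 67·113 + 26
71: 7597 = 71·107

71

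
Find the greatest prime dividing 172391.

172391 = 31 · 5561
5561 = 67 · 83
83 is prime.
So 172391 = 31 · 67 · 83; the largest prime factor is 83.

83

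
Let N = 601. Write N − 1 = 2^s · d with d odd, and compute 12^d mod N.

601 − 1 = 600 = 2^3 · 75, so d = 75.
12^1 ≡ 12 (mod 601)
12^2 ≡ 12^2 = 144 ≡ 144 (mod 601)
12^4 ≡ 144^2 = 20736 ≡ 302 (mod 601)
12^8 ≡ 302^2 = 91204 ≡ 453 (mod 601)
12^16 ≡ 453^2 = 205209 ≡ 268 (mod 601)
12^32 ≡ 268^2 = 71824 ≡ 305 (mod 601)
12^64 ≡ 305^2 = 93025 ≡ 471 (mod 601)
75 = 64 + 8 + 2 + 1 in binary powers of 2.
So 12^75 ≡ 471 · 453 · 144 · 12 ≡ 1 (mod 601).
Since 12^d ≡ 1 (mod 601), base 12 does not prove 601 composite.

1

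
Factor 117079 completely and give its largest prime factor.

97

117079 = 17 · 6887
6887 = 71 · 97
97 is prime.
So 117079 = 17 · 71 · 97; the largest prime factor is 97.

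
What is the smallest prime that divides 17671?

17671 is odd.
Digit sum 22, not divisible by 3.
Ends in 1: not divisible by 5.
7: 17671 = 7·2524 + 3
11: 17671 = 11·1606 + 5
13: 17671 = 13·1359 + 4
17: 17671 = 17·1039 + 8
19: 17671 = 19·930 + 1
23: 17671 = 23·768 + 7
29: 17671 = 29·609 + 10
31: 17671 = 31·570 + 1
37: 17671 = 37·477 + 22
41: 17671 = 41·431

41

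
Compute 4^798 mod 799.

747

4^1 ≡ 4 (mod 799)
4^2 ≡ 4^2 = 16 ≡ 16 (mod 799)
4^4 ≡ 16^2 = 256 ≡ 256 (mod 799)
4^8 ≡ 256^2 = 65536 ≡ 18 (mod 799)
4^16 ≡ 18^2 = 324 ≡ 324 (mod 799)
4^32 ≡ 324^2 = 104976 ≡ 307 (mod 799)
4^64 ≡ 307^2 = 94249 ≡ 766 (mod 799)
4^128 ≡ 766^2 = 586756 ≡ 290 (mod 799)
4^256 ≡ 290^2 = 84100 ≡ 205 (mod 799)
4^512 ≡ 205^2 = 42025 ≡ 477 (mod 799)
798 = 512 + 256 + 16 + 8 + 4 + 2 in binary powers of 2.
So 4^798 ≡ 477 · 205 · 324 · 18 · 256 · 16 ≡ 747 (mod 799).
Since 747 ≠ 1, base 4 is a Fermat witness: 799 is composite.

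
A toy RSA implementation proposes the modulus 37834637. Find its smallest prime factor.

83

37834637 is odd.
Digit sum 41, not divisible by 3.
Ends in 7: not divisible by 5.
7: 37834637 = 7·5404948 + 1
11: 37834637 = 11·3439512 + 5
13: 37834637 = 13·2910356 + 9
17: 37834637 = 17·2225566 + 15
19: 37834637 = 19·1991296 + 13
23: 37834637 = 23·1644984 + 5
29: 37834637 = 29·1304642 + 19
31: 37834637 = 31·1220472 + 5
37: 37834637 = 37·1022557 + 28
41: 37834637 = 41·922796 + 1
43: 37834637 = 43·879875 + 12
47: 37834637 = 47·804992 + 13
53: 37834637 = 53·713861 + 4
59: 37834637 = 59·641265 + 2
61: 37834637 = 61·620239 + 58
67: 37834637 = 67·564696 + 5
71: 37834637 = 71·532882 + 15
73: 37834637 = 73·518282 + 51
79: 37834637 = 79·478919 + 36
83: 37834637 = 83·455839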